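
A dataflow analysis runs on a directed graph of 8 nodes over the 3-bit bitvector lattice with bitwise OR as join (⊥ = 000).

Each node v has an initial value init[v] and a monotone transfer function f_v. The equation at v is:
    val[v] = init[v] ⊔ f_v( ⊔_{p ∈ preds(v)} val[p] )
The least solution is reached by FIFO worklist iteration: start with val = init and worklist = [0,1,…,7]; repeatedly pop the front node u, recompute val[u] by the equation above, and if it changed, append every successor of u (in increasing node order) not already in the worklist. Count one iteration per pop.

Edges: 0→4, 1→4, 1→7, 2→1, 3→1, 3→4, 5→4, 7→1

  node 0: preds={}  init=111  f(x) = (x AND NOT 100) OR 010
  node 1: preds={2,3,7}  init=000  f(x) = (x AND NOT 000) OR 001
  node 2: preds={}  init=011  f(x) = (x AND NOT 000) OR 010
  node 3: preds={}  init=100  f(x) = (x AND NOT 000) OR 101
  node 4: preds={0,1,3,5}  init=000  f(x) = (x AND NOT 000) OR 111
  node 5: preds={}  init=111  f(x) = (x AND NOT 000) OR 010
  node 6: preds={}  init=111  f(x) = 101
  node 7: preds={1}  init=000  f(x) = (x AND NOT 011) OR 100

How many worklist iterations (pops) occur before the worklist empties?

Worklist (9 pops):
  #1 pop 0: in=000 → 111 (no change)
  #2 pop 1: in=111 → 111 (was 000); enqueue []
  #3 pop 2: in=000 → 011 (no change)
  #4 pop 3: in=000 → 101 (was 100); enqueue [1]
  #5 pop 4: in=111 → 111 (was 000); enqueue []
  #6 pop 5: in=000 → 111 (no change)
  #7 pop 6: in=000 → 111 (no change)
  #8 pop 7: in=111 → 100 (was 000); enqueue []
  #9 pop 1: in=111 → 111 (no change)

Fixpoint:
  val[0] = 111
  val[1] = 111
  val[2] = 011
  val[3] = 101
  val[4] = 111
  val[5] = 111
  val[6] = 111
  val[7] = 100

9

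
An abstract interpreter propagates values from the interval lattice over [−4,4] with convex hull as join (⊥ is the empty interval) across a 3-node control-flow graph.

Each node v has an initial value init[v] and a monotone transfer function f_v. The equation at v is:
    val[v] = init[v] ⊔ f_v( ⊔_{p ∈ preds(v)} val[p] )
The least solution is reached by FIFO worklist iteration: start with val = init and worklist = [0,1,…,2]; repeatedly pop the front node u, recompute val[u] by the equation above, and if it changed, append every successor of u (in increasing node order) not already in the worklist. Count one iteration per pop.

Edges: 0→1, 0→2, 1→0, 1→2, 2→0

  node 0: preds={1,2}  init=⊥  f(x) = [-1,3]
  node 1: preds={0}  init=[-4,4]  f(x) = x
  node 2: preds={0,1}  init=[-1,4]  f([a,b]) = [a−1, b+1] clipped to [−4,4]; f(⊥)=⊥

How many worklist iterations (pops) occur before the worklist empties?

4

Worklist (4 pops):
  #1 pop 0: in=[-4,4] → [-1,3] (was ⊥); enqueue []
  #2 pop 1: in=[-1,3] → [-4,4] (no change)
  #3 pop 2: in=[-4,4] → [-4,4] (was [-1,4]); enqueue [0]
  #4 pop 0: in=[-4,4] → [-1,3] (no change)

Fixpoint:
  val[0] = [-1,3]
  val[1] = [-4,4]
  val[2] = [-4,4]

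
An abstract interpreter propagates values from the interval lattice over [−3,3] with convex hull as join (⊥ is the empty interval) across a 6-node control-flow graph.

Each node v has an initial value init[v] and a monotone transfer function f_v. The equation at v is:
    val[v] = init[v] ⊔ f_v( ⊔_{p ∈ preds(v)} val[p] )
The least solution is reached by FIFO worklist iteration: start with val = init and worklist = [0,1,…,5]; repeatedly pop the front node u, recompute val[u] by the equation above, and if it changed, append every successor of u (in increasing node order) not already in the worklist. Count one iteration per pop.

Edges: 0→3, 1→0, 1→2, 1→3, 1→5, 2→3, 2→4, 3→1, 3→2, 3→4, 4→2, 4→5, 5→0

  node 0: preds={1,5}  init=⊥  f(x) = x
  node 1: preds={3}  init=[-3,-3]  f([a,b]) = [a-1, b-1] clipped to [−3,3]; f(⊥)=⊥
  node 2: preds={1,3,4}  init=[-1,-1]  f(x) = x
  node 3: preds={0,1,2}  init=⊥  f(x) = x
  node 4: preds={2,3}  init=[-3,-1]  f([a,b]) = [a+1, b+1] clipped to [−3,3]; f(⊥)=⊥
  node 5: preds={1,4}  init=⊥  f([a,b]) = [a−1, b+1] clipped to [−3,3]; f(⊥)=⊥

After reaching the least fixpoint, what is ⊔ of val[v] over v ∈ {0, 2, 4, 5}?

[-3,3]

Trace (24 dequeues):
  [1] u=0 | in [-3,-3] | out [-3,-3] | prev ⊥ | push {}
  [2] u=1 | in ⊥ | out [-3,-3] | ==
  [3] u=2 | in [-3,-1] | out [-3,-1] | prev [-1,-1] | push {}
  [4] u=3 | in [-3,-1] | out [-3,-1] | prev ⊥ | push {1,2}
  [5] u=4 | in [-3,-1] | out [-3,0] | prev [-3,-1] | push {}
  [6] u=5 | in [-3,0] | out [-3,1] | prev ⊥ | push {0}
  [7] u=1 | in [-3,-1] | out [-3,-2] | prev [-3,-3] | push {3,5}
  [8] u=2 | in [-3,0] | out [-3,0] | prev [-3,-1] | push {4}
  [9] u=0 | in [-3,1] | out [-3,1] | prev [-3,-3] | push {}
  [10] u=3 | in [-3,1] | out [-3,1] | prev [-3,-1] | push {1,2}
  [11] u=5 | in [-3,0] | out [-3,1] | ==
  [12] u=4 | in [-3,1] | out [-3,2] | prev [-3,0] | push {5}
  [13] u=1 | in [-3,1] | out [-3,0] | prev [-3,-2] | push {0,3}
  [14] u=2 | in [-3,2] | out [-3,2] | prev [-3,0] | push {4}
  [15] u=5 | in [-3,2] | out [-3,3] | prev [-3,1] | push {}
  [16] u=0 | in [-3,3] | out [-3,3] | prev [-3,1] | push {}
  [17] u=3 | in [-3,3] | out [-3,3] | prev [-3,1] | push {1,2}
  [18] u=4 | in [-3,3] | out [-3,3] | prev [-3,2] | push {5}
  [19] u=1 | in [-3,3] | out [-3,2] | prev [-3,0] | push {0,3}
  [20] u=2 | in [-3,3] | out [-3,3] | prev [-3,2] | push {4}
  [21] u=5 | in [-3,3] | out [-3,3] | ==
  [22] u=0 | in [-3,3] | out [-3,3] | ==
  [23] u=3 | in [-3,3] | out [-3,3] | ==
  [24] u=4 | in [-3,3] | out [-3,3] | ==

Converged values:
  [0] [-3,3]
  [1] [-3,2]
  [2] [-3,3]
  [3] [-3,3]
  [4] [-3,3]
  [5] [-3,3]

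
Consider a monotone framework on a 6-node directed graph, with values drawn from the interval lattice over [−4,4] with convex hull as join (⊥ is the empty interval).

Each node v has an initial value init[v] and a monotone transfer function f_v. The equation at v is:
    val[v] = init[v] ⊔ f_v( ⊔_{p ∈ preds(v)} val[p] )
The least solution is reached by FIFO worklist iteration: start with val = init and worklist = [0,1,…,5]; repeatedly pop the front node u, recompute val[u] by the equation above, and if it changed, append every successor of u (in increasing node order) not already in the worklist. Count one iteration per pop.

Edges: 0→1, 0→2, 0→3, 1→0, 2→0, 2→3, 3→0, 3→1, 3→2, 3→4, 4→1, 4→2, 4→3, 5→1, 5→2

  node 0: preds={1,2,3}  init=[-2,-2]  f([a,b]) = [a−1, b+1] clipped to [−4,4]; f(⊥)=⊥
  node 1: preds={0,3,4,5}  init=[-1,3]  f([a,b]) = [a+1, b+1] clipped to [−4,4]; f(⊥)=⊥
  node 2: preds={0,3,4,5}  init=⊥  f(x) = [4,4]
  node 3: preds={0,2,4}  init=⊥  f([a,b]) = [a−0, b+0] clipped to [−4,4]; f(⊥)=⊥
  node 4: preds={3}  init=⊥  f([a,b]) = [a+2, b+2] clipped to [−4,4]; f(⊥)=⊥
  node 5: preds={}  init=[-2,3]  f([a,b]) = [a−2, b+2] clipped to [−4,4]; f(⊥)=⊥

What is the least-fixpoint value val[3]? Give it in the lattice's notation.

[-4,4]

Trace (22 dequeues):
  [1] u=0 | in [-1,3] | out [-2,4] | prev [-2,-2] | push {}
  [2] u=1 | in [-2,4] | out [-1,4] | prev [-1,3] | push {0}
  [3] u=2 | in [-2,4] | out [4,4] | prev ⊥ | push {}
  [4] u=3 | in [-2,4] | out [-2,4] | prev ⊥ | push {1,2}
  [5] u=4 | in [-2,4] | out [0,4] | prev ⊥ | push {3}
  [6] u=5 | in ⊥ | out [-2,3] | ==
  [7] u=0 | in [-2,4] | out [-3,4] | prev [-2,4] | push {}
  [8] u=1 | in [-3,4] | out [-2,4] | prev [-1,4] | push {0}
  [9] u=2 | in [-3,4] | out [4,4] | ==
  [10] u=3 | in [-3,4] | out [-3,4] | prev [-2,4] | push {1,2,4}
  [11] u=0 | in [-3,4] | out [-4,4] | prev [-3,4] | push {3}
  [12] u=1 | in [-4,4] | out [-3,4] | prev [-2,4] | push {0}
  [13] u=2 | in [-4,4] | out [4,4] | ==
  [14] u=4 | in [-3,4] | out [-1,4] | prev [0,4] | push {1,2}
  [15] u=3 | in [-4,4] | out [-4,4] | prev [-3,4] | push {4}
  [16] u=0 | in [-4,4] | out [-4,4] | ==
  [17] u=1 | in [-4,4] | out [-3,4] | ==
  [18] u=2 | in [-4,4] | out [4,4] | ==
  [19] u=4 | in [-4,4] | out [-2,4] | prev [-1,4] | push {1,2,3}
  [20] u=1 | in [-4,4] | out [-3,4] | ==
  [21] u=2 | in [-4,4] | out [4,4] | ==
  [22] u=3 | in [-4,4] | out [-4,4] | ==

Converged values:
  [0] [-4,4]
  [1] [-3,4]
  [2] [4,4]
  [3] [-4,4]
  [4] [-2,4]
  [5] [-2,3]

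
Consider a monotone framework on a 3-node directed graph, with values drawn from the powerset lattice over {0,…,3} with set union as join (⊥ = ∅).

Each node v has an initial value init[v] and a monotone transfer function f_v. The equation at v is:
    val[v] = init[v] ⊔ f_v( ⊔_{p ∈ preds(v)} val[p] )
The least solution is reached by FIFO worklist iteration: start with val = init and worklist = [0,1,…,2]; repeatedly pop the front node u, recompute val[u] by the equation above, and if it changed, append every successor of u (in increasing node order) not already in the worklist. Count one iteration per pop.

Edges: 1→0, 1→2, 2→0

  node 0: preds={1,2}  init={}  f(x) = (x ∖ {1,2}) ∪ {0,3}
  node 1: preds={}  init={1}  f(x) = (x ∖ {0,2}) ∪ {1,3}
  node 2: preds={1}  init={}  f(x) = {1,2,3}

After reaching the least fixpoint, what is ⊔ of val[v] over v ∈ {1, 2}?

Iteration log — 4 steps:
  step 1. node 0  ⊔preds={1}  new={0,3}  old={}  +wl: 
  step 2. node 1  ⊔preds={}  new={1,3}  old={1}  +wl: 0
  step 3. node 2  ⊔preds={1,3}  new={1,2,3}  old={}  +wl: 
  step 4. node 0  ⊔preds={1,2,3}  new={0,3}  stable

Least fixpoint reached:
  node 0: {0,3}
  node 1: {1,3}
  node 2: {1,2,3}

{1,2,3}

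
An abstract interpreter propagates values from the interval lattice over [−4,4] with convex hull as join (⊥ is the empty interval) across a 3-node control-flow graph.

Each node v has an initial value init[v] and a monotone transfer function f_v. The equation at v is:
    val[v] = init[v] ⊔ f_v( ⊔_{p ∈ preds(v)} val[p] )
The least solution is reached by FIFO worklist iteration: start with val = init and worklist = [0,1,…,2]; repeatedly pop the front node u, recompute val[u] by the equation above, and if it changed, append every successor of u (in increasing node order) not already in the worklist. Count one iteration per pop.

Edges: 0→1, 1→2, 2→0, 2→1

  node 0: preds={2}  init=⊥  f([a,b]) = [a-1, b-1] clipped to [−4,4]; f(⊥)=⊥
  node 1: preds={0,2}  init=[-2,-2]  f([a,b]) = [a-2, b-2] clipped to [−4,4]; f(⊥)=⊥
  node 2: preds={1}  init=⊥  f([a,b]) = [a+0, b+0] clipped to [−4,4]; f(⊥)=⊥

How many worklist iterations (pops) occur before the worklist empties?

Iteration log — 8 steps:
  step 1. node 0  ⊔preds=⊥  new=⊥  stable
  step 2. node 1  ⊔preds=⊥  new=[-2,-2]  stable
  step 3. node 2  ⊔preds=[-2,-2]  new=[-2,-2]  old=⊥  +wl: 0,1
  step 4. node 0  ⊔preds=[-2,-2]  new=[-3,-3]  old=⊥  +wl: 
  step 5. node 1  ⊔preds=[-3,-2]  new=[-4,-2]  old=[-2,-2]  +wl: 2
  step 6. node 2  ⊔preds=[-4,-2]  new=[-4,-2]  old=[-2,-2]  +wl: 0,1
  step 7. node 0  ⊔preds=[-4,-2]  new=[-4,-3]  old=[-3,-3]  +wl: 
  step 8. node 1  ⊔preds=[-4,-2]  new=[-4,-2]  stable

Least fixpoint reached:
  node 0: [-4,-3]
  node 1: [-4,-2]
  node 2: [-4,-2]

8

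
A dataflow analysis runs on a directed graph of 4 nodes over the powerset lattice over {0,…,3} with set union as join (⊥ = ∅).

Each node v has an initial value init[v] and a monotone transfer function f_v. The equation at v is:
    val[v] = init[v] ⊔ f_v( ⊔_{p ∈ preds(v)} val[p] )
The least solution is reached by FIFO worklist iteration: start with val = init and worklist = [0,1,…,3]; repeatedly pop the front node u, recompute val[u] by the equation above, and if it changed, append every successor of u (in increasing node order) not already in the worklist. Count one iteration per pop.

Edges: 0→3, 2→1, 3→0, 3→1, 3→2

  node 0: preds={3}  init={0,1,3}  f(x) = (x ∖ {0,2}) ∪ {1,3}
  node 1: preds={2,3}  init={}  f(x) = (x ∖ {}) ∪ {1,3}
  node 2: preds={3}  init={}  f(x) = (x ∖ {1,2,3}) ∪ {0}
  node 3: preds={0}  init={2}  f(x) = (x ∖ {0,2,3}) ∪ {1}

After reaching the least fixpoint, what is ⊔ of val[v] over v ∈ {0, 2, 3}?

Worklist (7 pops):
  #1 pop 0: in={2} → {0,1,3} (no change)
  #2 pop 1: in={2} → {1,2,3} (was {}); enqueue []
  #3 pop 2: in={2} → {0} (was {}); enqueue [1]
  #4 pop 3: in={0,1,3} → {1,2} (was {2}); enqueue [0,2]
  #5 pop 1: in={0,1,2} → {0,1,2,3} (was {1,2,3}); enqueue []
  #6 pop 0: in={1,2} → {0,1,3} (no change)
  #7 pop 2: in={1,2} → {0} (no change)

Fixpoint:
  val[0] = {0,1,3}
  val[1] = {0,1,2,3}
  val[2] = {0}
  val[3] = {1,2}

{0,1,2,3}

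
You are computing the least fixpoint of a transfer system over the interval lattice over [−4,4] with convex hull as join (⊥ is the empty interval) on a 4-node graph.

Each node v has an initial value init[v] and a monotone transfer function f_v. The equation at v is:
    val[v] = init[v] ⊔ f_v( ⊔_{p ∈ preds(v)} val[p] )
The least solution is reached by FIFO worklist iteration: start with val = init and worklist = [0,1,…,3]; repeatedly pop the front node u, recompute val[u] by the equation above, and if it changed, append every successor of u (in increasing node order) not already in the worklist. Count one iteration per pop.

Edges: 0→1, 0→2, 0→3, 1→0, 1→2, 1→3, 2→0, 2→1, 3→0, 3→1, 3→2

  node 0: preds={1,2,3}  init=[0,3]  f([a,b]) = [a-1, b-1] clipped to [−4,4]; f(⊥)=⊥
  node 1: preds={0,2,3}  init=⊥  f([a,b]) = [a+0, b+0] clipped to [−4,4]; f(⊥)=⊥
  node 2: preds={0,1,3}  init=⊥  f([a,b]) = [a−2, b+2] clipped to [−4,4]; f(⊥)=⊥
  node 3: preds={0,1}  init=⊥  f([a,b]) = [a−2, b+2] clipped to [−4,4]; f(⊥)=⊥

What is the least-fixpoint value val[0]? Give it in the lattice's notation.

[-4,3]

Worklist (13 pops):
  #1 pop 0: in=⊥ → [0,3] (no change)
  #2 pop 1: in=[0,3] → [0,3] (was ⊥); enqueue [0]
  #3 pop 2: in=[0,3] → [-2,4] (was ⊥); enqueue [1]
  #4 pop 3: in=[0,3] → [-2,4] (was ⊥); enqueue [2]
  #5 pop 0: in=[-2,4] → [-3,3] (was [0,3]); enqueue [3]
  #6 pop 1: in=[-3,4] → [-3,4] (was [0,3]); enqueue [0]
  #7 pop 2: in=[-3,4] → [-4,4] (was [-2,4]); enqueue [1]
  #8 pop 3: in=[-3,4] → [-4,4] (was [-2,4]); enqueue [2]
  #9 pop 0: in=[-4,4] → [-4,3] (was [-3,3]); enqueue [3]
  #10 pop 1: in=[-4,4] → [-4,4] (was [-3,4]); enqueue [0]
  #11 pop 2: in=[-4,4] → [-4,4] (no change)
  #12 pop 3: in=[-4,4] → [-4,4] (no change)
  #13 pop 0: in=[-4,4] → [-4,3] (no change)

Fixpoint:
  val[0] = [-4,3]
  val[1] = [-4,4]
  val[2] = [-4,4]
  val[3] = [-4,4]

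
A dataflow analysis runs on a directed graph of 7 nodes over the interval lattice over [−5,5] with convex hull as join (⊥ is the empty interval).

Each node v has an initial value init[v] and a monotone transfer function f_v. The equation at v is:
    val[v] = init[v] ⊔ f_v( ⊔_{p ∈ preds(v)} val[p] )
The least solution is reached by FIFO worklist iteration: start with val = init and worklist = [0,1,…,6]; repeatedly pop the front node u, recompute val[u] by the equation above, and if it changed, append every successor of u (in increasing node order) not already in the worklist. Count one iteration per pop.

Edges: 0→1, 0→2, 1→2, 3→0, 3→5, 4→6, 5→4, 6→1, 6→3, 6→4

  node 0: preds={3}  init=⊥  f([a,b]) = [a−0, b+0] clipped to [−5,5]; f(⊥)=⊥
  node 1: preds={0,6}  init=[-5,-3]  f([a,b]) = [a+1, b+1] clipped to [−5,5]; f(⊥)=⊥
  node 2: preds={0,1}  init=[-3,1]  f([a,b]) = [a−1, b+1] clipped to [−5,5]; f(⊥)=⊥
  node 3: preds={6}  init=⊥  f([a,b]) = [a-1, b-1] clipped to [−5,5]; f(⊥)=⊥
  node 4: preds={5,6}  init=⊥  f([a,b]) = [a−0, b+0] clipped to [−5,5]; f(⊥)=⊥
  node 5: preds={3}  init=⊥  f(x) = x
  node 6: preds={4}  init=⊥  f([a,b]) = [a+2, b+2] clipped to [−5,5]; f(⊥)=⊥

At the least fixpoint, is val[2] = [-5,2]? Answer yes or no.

Iteration log — 7 steps:
  step 1. node 0  ⊔preds=⊥  new=⊥  stable
  step 2. node 1  ⊔preds=⊥  new=[-5,-3]  stable
  step 3. node 2  ⊔preds=[-5,-3]  new=[-5,1]  old=[-3,1]  +wl: 
  step 4. node 3  ⊔preds=⊥  new=⊥  stable
  step 5. node 4  ⊔preds=⊥  new=⊥  stable
  step 6. node 5  ⊔preds=⊥  new=⊥  stable
  step 7. node 6  ⊔preds=⊥  new=⊥  stable

Least fixpoint reached:
  node 0: ⊥
  node 1: [-5,-3]
  node 2: [-5,1]
  node 3: ⊥
  node 4: ⊥
  node 5: ⊥
  node 6: ⊥

no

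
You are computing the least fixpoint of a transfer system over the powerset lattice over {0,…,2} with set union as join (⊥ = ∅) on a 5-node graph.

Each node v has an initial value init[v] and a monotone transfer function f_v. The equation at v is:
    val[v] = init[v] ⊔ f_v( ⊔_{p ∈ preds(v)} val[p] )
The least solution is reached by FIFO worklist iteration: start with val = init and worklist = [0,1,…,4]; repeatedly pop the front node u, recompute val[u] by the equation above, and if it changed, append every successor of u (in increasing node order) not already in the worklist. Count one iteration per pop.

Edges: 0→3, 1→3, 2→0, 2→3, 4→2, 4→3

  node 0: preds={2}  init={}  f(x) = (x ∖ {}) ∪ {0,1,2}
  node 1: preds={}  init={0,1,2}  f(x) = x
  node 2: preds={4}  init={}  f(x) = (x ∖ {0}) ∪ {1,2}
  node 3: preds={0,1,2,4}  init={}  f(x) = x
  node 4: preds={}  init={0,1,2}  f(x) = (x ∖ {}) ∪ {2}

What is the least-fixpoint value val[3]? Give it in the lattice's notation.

{0,1,2}

Worklist (6 pops):
  #1 pop 0: in={} → {0,1,2} (was {}); enqueue []
  #2 pop 1: in={} → {0,1,2} (no change)
  #3 pop 2: in={0,1,2} → {1,2} (was {}); enqueue [0]
  #4 pop 3: in={0,1,2} → {0,1,2} (was {}); enqueue []
  #5 pop 4: in={} → {0,1,2} (no change)
  #6 pop 0: in={1,2} → {0,1,2} (no change)

Fixpoint:
  val[0] = {0,1,2}
  val[1] = {0,1,2}
  val[2] = {1,2}
  val[3] = {0,1,2}
  val[4] = {0,1,2}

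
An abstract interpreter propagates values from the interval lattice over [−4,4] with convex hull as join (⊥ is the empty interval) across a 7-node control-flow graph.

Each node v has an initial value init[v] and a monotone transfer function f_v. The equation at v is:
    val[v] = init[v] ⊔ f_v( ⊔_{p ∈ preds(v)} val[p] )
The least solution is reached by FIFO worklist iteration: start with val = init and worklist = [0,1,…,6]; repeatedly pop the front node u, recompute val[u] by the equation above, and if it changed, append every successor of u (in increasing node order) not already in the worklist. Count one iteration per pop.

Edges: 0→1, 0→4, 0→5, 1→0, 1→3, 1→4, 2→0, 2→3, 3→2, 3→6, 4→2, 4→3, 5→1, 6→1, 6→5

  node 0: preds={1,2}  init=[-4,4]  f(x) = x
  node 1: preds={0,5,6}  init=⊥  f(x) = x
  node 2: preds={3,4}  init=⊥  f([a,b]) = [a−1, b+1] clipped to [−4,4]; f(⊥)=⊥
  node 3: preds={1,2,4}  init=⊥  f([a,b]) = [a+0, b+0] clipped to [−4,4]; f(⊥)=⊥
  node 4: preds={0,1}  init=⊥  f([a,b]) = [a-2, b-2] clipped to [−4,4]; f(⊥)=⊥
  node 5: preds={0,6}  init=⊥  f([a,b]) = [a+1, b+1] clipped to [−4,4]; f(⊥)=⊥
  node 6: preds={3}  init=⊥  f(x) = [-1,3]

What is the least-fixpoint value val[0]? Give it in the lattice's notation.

[-4,4]

Iteration log — 13 steps:
  step 1. node 0  ⊔preds=⊥  new=[-4,4]  stable
  step 2. node 1  ⊔preds=[-4,4]  new=[-4,4]  old=⊥  +wl: 0
  step 3. node 2  ⊔preds=⊥  new=⊥  stable
  step 4. node 3  ⊔preds=[-4,4]  new=[-4,4]  old=⊥  +wl: 2
  step 5. node 4  ⊔preds=[-4,4]  new=[-4,2]  old=⊥  +wl: 3
  step 6. node 5  ⊔preds=[-4,4]  new=[-3,4]  old=⊥  +wl: 1
  step 7. node 6  ⊔preds=[-4,4]  new=[-1,3]  old=⊥  +wl: 5
  step 8. node 0  ⊔preds=[-4,4]  new=[-4,4]  stable
  step 9. node 2  ⊔preds=[-4,4]  new=[-4,4]  old=⊥  +wl: 0
  step 10. node 3  ⊔preds=[-4,4]  new=[-4,4]  stable
  step 11. node 1  ⊔preds=[-4,4]  new=[-4,4]  stable
  step 12. node 5  ⊔preds=[-4,4]  new=[-3,4]  stable
  step 13. node 0  ⊔preds=[-4,4]  new=[-4,4]  stable

Least fixpoint reached:
  node 0: [-4,4]
  node 1: [-4,4]
  node 2: [-4,4]
  node 3: [-4,4]
  node 4: [-4,2]
  node 5: [-3,4]
  node 6: [-1,3]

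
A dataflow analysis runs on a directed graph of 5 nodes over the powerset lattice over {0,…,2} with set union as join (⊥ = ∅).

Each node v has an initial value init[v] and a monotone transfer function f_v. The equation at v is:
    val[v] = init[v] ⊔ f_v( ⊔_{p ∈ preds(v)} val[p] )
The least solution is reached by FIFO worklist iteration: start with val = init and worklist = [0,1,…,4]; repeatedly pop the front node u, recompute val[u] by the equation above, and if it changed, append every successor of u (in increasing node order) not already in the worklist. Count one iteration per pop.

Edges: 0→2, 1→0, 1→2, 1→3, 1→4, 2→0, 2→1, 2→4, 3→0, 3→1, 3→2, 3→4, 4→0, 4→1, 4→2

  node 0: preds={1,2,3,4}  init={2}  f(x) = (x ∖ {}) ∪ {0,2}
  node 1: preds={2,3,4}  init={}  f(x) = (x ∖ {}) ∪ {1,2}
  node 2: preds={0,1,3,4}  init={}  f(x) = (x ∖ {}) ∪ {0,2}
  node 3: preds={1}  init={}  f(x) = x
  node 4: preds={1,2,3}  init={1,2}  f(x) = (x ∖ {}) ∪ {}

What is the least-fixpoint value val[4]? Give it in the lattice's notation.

Worklist (14 pops):
  #1 pop 0: in={1,2} → {0,1,2} (was {2}); enqueue []
  #2 pop 1: in={1,2} → {1,2} (was {}); enqueue [0]
  #3 pop 2: in={0,1,2} → {0,1,2} (was {}); enqueue [1]
  #4 pop 3: in={1,2} → {1,2} (was {}); enqueue [2]
  #5 pop 4: in={0,1,2} → {0,1,2} (was {1,2}); enqueue []
  #6 pop 0: in={0,1,2} → {0,1,2} (no change)
  #7 pop 1: in={0,1,2} → {0,1,2} (was {1,2}); enqueue [0,3,4]
  #8 pop 2: in={0,1,2} → {0,1,2} (no change)
  #9 pop 0: in={0,1,2} → {0,1,2} (no change)
  #10 pop 3: in={0,1,2} → {0,1,2} (was {1,2}); enqueue [0,1,2]
  #11 pop 4: in={0,1,2} → {0,1,2} (no change)
  #12 pop 0: in={0,1,2} → {0,1,2} (no change)
  #13 pop 1: in={0,1,2} → {0,1,2} (no change)
  #14 pop 2: in={0,1,2} → {0,1,2} (no change)

Fixpoint:
  val[0] = {0,1,2}
  val[1] = {0,1,2}
  val[2] = {0,1,2}
  val[3] = {0,1,2}
  val[4] = {0,1,2}

{0,1,2}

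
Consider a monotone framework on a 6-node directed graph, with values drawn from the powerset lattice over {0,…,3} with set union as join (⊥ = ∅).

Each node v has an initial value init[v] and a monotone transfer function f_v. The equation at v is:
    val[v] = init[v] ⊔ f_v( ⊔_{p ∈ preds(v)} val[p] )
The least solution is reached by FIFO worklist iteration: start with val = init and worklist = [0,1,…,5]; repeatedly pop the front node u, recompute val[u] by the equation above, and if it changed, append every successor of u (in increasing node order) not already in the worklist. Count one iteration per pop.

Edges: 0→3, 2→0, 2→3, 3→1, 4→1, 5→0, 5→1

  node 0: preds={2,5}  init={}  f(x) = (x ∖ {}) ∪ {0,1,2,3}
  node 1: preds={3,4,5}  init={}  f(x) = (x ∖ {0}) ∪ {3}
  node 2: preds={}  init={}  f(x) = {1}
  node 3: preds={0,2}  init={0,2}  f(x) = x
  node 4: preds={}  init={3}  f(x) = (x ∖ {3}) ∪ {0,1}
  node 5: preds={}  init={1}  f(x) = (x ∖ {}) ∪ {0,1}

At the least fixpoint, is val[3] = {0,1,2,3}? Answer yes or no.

yes

Iteration log — 8 steps:
  step 1. node 0  ⊔preds={1}  new={0,1,2,3}  old={}  +wl: 
  step 2. node 1  ⊔preds={0,1,2,3}  new={1,2,3}  old={}  +wl: 
  step 3. node 2  ⊔preds={}  new={1}  old={}  +wl: 0
  step 4. node 3  ⊔preds={0,1,2,3}  new={0,1,2,3}  old={0,2}  +wl: 1
  step 5. node 4  ⊔preds={}  new={0,1,3}  old={3}  +wl: 
  step 6. node 5  ⊔preds={}  new={0,1}  old={1}  +wl: 
  step 7. node 0  ⊔preds={0,1}  new={0,1,2,3}  stable
  step 8. node 1  ⊔preds={0,1,2,3}  new={1,2,3}  stable

Least fixpoint reached:
  node 0: {0,1,2,3}
  node 1: {1,2,3}
  node 2: {1}
  node 3: {0,1,2,3}
  node 4: {0,1,3}
  node 5: {0,1}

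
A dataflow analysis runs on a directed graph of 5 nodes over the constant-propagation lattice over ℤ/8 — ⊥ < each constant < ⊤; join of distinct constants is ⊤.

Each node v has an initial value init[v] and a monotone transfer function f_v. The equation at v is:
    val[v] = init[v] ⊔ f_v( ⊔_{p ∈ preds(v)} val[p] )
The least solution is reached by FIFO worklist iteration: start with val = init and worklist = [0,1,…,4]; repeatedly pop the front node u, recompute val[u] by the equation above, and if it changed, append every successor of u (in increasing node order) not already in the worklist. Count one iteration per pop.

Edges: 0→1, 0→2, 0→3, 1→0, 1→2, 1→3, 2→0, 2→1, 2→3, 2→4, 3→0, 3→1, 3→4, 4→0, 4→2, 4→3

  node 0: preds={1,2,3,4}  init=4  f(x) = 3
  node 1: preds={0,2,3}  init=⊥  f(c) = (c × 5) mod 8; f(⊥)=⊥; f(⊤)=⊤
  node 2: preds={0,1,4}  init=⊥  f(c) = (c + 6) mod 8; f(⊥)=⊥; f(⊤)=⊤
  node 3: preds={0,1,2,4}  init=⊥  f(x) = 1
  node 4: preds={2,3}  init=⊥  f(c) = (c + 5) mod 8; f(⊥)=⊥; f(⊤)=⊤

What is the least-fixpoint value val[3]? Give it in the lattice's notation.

Worklist (9 pops):
  #1 pop 0: in=⊥ → ⊤ (was 4); enqueue []
  #2 pop 1: in=⊤ → ⊤ (was ⊥); enqueue [0]
  #3 pop 2: in=⊤ → ⊤ (was ⊥); enqueue [1]
  #4 pop 3: in=⊤ → 1 (was ⊥); enqueue []
  #5 pop 4: in=⊤ → ⊤ (was ⊥); enqueue [2,3]
  #6 pop 0: in=⊤ → ⊤ (no change)
  #7 pop 1: in=⊤ → ⊤ (no change)
  #8 pop 2: in=⊤ → ⊤ (no change)
  #9 pop 3: in=⊤ → 1 (no change)

Fixpoint:
  val[0] = ⊤
  val[1] = ⊤
  val[2] = ⊤
  val[3] = 1
  val[4] = ⊤

1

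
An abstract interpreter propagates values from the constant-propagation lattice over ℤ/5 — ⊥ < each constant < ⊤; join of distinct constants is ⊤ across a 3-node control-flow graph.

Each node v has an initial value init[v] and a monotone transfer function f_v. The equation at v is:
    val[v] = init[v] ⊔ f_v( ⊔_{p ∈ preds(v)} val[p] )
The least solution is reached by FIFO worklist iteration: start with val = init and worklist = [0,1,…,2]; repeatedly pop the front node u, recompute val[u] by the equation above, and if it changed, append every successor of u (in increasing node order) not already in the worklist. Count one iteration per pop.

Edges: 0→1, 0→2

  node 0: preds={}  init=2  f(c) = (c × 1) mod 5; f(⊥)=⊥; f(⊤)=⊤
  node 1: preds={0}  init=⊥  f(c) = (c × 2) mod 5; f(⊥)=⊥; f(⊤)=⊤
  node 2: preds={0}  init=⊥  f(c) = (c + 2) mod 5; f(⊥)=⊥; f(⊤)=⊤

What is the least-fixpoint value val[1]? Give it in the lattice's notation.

Iteration log — 3 steps:
  step 1. node 0  ⊔preds=⊥  new=2  stable
  step 2. node 1  ⊔preds=2  new=4  old=⊥  +wl: 
  step 3. node 2  ⊔preds=2  new=4  old=⊥  +wl: 

Least fixpoint reached:
  node 0: 2
  node 1: 4
  node 2: 4

4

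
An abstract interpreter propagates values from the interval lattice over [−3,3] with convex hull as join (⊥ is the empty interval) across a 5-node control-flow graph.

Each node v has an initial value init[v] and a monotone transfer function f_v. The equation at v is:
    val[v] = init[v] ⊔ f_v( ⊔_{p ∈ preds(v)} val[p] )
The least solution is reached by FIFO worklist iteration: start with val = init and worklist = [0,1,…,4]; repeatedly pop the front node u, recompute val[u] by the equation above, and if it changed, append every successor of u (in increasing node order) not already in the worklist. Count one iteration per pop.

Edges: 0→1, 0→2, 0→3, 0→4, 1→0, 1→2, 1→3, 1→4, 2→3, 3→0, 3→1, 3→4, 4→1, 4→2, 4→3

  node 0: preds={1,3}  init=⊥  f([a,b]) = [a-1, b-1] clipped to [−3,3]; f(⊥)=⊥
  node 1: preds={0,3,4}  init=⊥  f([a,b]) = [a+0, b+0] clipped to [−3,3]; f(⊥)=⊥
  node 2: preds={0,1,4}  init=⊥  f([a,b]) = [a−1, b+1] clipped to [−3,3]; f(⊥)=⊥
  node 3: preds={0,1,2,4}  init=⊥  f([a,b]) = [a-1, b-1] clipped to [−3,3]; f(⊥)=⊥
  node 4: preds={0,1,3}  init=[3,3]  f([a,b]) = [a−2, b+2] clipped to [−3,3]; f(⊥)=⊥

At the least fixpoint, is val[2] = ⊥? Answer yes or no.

no

Trace (16 dequeues):
  [1] u=0 | in ⊥ | out ⊥ | ==
  [2] u=1 | in [3,3] | out [3,3] | prev ⊥ | push {0}
  [3] u=2 | in [3,3] | out [2,3] | prev ⊥ | push {}
  [4] u=3 | in [2,3] | out [1,2] | prev ⊥ | push {1}
  [5] u=4 | in [1,3] | out [-1,3] | prev [3,3] | push {2,3}
  [6] u=0 | in [1,3] | out [0,2] | prev ⊥ | push {4}
  [7] u=1 | in [-1,3] | out [-1,3] | prev [3,3] | push {0}
  [8] u=2 | in [-1,3] | out [-2,3] | prev [2,3] | push {}
  [9] u=3 | in [-2,3] | out [-3,2] | prev [1,2] | push {1}
  [10] u=4 | in [-3,3] | out [-3,3] | prev [-1,3] | push {2,3}
  [11] u=0 | in [-3,3] | out [-3,2] | prev [0,2] | push {4}
  [12] u=1 | in [-3,3] | out [-3,3] | prev [-1,3] | push {0}
  [13] u=2 | in [-3,3] | out [-3,3] | prev [-2,3] | push {}
  [14] u=3 | in [-3,3] | out [-3,2] | ==
  [15] u=4 | in [-3,3] | out [-3,3] | ==
  [16] u=0 | in [-3,3] | out [-3,2] | ==

Converged values:
  [0] [-3,2]
  [1] [-3,3]
  [2] [-3,3]
  [3] [-3,2]
  [4] [-3,3]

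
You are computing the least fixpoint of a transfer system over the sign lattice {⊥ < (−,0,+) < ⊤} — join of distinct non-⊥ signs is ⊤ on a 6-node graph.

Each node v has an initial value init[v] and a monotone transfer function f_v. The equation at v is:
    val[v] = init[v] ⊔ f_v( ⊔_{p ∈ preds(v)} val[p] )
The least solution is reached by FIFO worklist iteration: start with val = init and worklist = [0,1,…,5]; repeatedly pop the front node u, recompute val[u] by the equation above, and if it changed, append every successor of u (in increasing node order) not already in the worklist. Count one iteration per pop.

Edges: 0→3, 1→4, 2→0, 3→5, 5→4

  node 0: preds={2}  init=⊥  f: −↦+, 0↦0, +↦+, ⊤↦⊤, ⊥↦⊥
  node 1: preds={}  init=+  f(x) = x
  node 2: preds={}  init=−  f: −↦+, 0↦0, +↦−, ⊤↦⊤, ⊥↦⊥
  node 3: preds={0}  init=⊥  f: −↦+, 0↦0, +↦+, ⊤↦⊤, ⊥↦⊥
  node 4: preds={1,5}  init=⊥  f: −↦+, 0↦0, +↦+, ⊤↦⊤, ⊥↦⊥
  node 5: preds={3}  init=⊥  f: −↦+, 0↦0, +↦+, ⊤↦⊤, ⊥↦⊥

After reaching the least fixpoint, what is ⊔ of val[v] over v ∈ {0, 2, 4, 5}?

Trace (7 dequeues):
  [1] u=0 | in − | out + | prev ⊥ | push {}
  [2] u=1 | in ⊥ | out + | ==
  [3] u=2 | in ⊥ | out − | ==
  [4] u=3 | in + | out + | prev ⊥ | push {}
  [5] u=4 | in + | out + | prev ⊥ | push {}
  [6] u=5 | in + | out + | prev ⊥ | push {4}
  [7] u=4 | in + | out + | ==

Converged values:
  [0] +
  [1] +
  [2] −
  [3] +
  [4] +
  [5] +

⊤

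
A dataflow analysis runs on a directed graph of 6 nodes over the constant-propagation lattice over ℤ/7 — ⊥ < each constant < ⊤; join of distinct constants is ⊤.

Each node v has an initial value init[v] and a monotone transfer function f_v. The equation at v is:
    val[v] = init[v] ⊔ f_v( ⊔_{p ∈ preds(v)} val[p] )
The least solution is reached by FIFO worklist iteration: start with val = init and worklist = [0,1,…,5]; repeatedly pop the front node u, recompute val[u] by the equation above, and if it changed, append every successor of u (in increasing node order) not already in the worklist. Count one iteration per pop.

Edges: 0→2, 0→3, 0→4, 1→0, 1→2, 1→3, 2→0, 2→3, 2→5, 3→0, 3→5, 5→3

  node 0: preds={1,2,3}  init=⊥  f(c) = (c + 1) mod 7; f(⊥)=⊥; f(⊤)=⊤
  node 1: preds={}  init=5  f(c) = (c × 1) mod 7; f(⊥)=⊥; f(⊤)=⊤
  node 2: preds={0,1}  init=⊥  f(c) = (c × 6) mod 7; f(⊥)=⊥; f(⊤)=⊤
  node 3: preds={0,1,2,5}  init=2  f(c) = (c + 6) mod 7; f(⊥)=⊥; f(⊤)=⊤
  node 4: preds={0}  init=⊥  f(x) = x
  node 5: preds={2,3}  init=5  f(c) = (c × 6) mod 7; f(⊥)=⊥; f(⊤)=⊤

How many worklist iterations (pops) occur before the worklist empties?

Trace (8 dequeues):
  [1] u=0 | in ⊤ | out ⊤ | prev ⊥ | push {}
  [2] u=1 | in ⊥ | out 5 | ==
  [3] u=2 | in ⊤ | out ⊤ | prev ⊥ | push {0}
  [4] u=3 | in ⊤ | out ⊤ | prev 2 | push {}
  [5] u=4 | in ⊤ | out ⊤ | prev ⊥ | push {}
  [6] u=5 | in ⊤ | out ⊤ | prev 5 | push {3}
  [7] u=0 | in ⊤ | out ⊤ | ==
  [8] u=3 | in ⊤ | out ⊤ | ==

Converged values:
  [0] ⊤
  [1] 5
  [2] ⊤
  [3] ⊤
  [4] ⊤
  [5] ⊤

8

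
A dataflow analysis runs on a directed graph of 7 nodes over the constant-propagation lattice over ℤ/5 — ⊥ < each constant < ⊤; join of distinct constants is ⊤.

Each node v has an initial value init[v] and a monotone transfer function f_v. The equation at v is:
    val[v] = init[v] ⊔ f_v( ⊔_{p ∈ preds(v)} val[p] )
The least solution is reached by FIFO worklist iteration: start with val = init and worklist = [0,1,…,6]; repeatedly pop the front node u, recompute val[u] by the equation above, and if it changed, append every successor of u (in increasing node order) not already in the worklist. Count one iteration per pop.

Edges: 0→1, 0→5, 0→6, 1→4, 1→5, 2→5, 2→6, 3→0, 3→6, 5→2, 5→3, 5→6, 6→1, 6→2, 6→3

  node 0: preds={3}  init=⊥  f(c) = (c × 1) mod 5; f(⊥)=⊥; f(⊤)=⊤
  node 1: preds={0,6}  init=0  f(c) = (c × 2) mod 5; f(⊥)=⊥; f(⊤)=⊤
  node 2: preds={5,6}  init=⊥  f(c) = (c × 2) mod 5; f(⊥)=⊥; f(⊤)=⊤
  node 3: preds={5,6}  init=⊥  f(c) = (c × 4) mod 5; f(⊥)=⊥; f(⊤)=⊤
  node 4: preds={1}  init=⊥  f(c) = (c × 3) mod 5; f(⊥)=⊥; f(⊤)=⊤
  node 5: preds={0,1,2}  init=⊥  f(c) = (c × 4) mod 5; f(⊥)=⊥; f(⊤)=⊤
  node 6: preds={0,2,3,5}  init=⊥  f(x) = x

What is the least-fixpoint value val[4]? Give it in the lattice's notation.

Trace (16 dequeues):
  [1] u=0 | in ⊥ | out ⊥ | ==
  [2] u=1 | in ⊥ | out 0 | ==
  [3] u=2 | in ⊥ | out ⊥ | ==
  [4] u=3 | in ⊥ | out ⊥ | ==
  [5] u=4 | in 0 | out 0 | prev ⊥ | push {}
  [6] u=5 | in 0 | out 0 | prev ⊥ | push {2,3}
  [7] u=6 | in 0 | out 0 | prev ⊥ | push {1}
  [8] u=2 | in 0 | out 0 | prev ⊥ | push {5,6}
  [9] u=3 | in 0 | out 0 | prev ⊥ | push {0}
  [10] u=1 | in 0 | out 0 | ==
  [11] u=5 | in 0 | out 0 | ==
  [12] u=6 | in 0 | out 0 | ==
  [13] u=0 | in 0 | out 0 | prev ⊥ | push {1,5,6}
  [14] u=1 | in 0 | out 0 | ==
  [15] u=5 | in 0 | out 0 | ==
  [16] u=6 | in 0 | out 0 | ==

Converged values:
  [0] 0
  [1] 0
  [2] 0
  [3] 0
  [4] 0
  [5] 0
  [6] 0

0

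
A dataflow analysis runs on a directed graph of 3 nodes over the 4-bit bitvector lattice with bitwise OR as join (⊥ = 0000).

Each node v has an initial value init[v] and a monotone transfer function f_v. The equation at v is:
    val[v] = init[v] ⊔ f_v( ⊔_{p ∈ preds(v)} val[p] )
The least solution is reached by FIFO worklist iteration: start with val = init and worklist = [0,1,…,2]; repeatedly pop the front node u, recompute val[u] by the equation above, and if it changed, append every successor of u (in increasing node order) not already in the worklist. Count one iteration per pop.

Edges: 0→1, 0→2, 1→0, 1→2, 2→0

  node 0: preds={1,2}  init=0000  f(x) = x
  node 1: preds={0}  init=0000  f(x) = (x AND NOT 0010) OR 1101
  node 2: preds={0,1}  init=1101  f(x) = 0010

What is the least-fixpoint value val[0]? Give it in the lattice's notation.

1111

Iteration log — 6 steps:
  step 1. node 0  ⊔preds=1101  new=1101  old=0000  +wl: 
  step 2. node 1  ⊔preds=1101  new=1101  old=0000  +wl: 0
  step 3. node 2  ⊔preds=1101  new=1111  old=1101  +wl: 
  step 4. node 0  ⊔preds=1111  new=1111  old=1101  +wl: 1,2
  step 5. node 1  ⊔preds=1111  new=1101  stable
  step 6. node 2  ⊔preds=1111  new=1111  stable

Least fixpoint reached:
  node 0: 1111
  node 1: 1101
  node 2: 1111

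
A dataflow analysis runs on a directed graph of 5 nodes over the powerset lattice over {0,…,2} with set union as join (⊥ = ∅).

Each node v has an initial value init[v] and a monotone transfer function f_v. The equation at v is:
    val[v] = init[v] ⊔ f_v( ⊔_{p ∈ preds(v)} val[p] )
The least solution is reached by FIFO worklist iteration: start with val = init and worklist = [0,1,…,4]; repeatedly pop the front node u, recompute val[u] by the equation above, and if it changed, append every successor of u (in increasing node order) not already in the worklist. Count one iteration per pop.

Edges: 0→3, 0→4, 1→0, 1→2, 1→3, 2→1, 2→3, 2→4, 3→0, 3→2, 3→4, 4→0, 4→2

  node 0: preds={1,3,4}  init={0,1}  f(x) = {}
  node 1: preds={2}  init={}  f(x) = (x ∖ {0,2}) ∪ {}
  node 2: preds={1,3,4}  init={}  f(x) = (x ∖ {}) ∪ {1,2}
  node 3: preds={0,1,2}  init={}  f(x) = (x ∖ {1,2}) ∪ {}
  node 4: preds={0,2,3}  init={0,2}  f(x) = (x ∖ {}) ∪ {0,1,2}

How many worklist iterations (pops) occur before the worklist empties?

Trace (9 dequeues):
  [1] u=0 | in {0,2} | out {0,1} | ==
  [2] u=1 | in {} | out {} | ==
  [3] u=2 | in {0,2} | out {0,1,2} | prev {} | push {1}
  [4] u=3 | in {0,1,2} | out {0} | prev {} | push {0,2}
  [5] u=4 | in {0,1,2} | out {0,1,2} | prev {0,2} | push {}
  [6] u=1 | in {0,1,2} | out {1} | prev {} | push {3}
  [7] u=0 | in {0,1,2} | out {0,1} | ==
  [8] u=2 | in {0,1,2} | out {0,1,2} | ==
  [9] u=3 | in {0,1,2} | out {0} | ==

Converged values:
  [0] {0,1}
  [1] {1}
  [2] {0,1,2}
  [3] {0}
  [4] {0,1,2}

9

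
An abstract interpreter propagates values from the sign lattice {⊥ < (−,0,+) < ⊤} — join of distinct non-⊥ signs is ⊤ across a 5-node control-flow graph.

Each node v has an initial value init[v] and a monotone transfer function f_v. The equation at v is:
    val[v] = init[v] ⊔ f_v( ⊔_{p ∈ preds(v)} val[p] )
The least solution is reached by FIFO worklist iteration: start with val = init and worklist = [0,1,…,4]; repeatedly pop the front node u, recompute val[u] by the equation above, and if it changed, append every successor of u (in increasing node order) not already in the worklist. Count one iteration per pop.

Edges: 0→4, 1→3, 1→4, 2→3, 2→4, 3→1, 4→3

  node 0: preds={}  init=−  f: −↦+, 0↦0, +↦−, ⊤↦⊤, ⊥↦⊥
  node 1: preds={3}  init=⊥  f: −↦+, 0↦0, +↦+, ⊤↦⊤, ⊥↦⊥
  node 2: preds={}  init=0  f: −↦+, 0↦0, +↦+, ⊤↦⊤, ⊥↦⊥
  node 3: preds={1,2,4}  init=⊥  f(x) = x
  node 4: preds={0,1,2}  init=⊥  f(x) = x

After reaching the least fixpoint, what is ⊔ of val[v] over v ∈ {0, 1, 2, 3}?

⊤

Trace (11 dequeues):
  [1] u=0 | in ⊥ | out − | ==
  [2] u=1 | in ⊥ | out ⊥ | ==
  [3] u=2 | in ⊥ | out 0 | ==
  [4] u=3 | in 0 | out 0 | prev ⊥ | push {1}
  [5] u=4 | in ⊤ | out ⊤ | prev ⊥ | push {3}
  [6] u=1 | in 0 | out 0 | prev ⊥ | push {4}
  [7] u=3 | in ⊤ | out ⊤ | prev 0 | push {1}
  [8] u=4 | in ⊤ | out ⊤ | ==
  [9] u=1 | in ⊤ | out ⊤ | prev 0 | push {3,4}
  [10] u=3 | in ⊤ | out ⊤ | ==
  [11] u=4 | in ⊤ | out ⊤ | ==

Converged values:
  [0] −
  [1] ⊤
  [2] 0
  [3] ⊤
  [4] ⊤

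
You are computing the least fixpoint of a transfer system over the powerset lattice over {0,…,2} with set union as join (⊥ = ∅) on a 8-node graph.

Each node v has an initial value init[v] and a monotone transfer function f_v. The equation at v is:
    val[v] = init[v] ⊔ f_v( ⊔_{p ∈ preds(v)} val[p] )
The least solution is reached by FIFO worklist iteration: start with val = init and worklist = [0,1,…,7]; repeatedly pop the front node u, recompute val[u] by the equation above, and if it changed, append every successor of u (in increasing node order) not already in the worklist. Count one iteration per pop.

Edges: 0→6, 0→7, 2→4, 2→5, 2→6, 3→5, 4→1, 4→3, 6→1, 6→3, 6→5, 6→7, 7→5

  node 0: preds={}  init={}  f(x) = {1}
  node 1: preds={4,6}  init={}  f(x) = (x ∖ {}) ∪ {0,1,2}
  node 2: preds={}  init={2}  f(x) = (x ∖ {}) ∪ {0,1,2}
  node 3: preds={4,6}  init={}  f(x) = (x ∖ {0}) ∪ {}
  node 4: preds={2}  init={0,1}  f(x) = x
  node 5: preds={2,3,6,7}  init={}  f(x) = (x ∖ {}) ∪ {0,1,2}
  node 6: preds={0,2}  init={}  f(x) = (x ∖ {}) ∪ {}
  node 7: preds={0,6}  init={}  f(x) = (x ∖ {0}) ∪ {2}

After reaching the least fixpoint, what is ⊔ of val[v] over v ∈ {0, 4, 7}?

{0,1,2}

Iteration log — 11 steps:
  step 1. node 0  ⊔preds={}  new={1}  old={}  +wl: 
  step 2. node 1  ⊔preds={0,1}  new={0,1,2}  old={}  +wl: 
  step 3. node 2  ⊔preds={}  new={0,1,2}  old={2}  +wl: 
  step 4. node 3  ⊔preds={0,1}  new={1}  old={}  +wl: 
  step 5. node 4  ⊔preds={0,1,2}  new={0,1,2}  old={0,1}  +wl: 1,3
  step 6. node 5  ⊔preds={0,1,2}  new={0,1,2}  old={}  +wl: 
  step 7. node 6  ⊔preds={0,1,2}  new={0,1,2}  old={}  +wl: 5
  step 8. node 7  ⊔preds={0,1,2}  new={1,2}  old={}  +wl: 
  step 9. node 1  ⊔preds={0,1,2}  new={0,1,2}  stable
  step 10. node 3  ⊔preds={0,1,2}  new={1,2}  old={1}  +wl: 
  step 11. node 5  ⊔preds={0,1,2}  new={0,1,2}  stable

Least fixpoint reached:
  node 0: {1}
  node 1: {0,1,2}
  node 2: {0,1,2}
  node 3: {1,2}
  node 4: {0,1,2}
  node 5: {0,1,2}
  node 6: {0,1,2}
  node 7: {1,2}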